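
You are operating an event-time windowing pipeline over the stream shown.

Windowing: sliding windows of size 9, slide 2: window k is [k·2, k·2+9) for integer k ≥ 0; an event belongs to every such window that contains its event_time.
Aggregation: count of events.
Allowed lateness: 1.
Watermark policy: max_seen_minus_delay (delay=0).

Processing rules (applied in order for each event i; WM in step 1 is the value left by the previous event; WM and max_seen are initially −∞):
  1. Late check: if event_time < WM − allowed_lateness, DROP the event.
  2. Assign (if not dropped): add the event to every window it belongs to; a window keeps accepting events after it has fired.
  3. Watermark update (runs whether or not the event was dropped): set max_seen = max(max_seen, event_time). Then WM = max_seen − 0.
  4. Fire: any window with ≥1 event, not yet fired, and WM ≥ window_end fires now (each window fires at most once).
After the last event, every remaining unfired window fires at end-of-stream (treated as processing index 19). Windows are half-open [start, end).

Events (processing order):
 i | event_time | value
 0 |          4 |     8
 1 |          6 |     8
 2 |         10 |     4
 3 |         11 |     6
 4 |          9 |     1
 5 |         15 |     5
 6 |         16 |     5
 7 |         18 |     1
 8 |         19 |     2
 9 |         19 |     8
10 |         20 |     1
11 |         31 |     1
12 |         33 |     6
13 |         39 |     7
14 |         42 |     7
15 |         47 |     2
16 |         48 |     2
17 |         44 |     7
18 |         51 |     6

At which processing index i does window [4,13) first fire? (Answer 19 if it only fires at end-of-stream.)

i=0 t=4 v=8: → [4,13),[2,11),[0,9); WM=4
i=1 t=6 v=8: → [6,15),[4,13),[2,11),[0,9); WM=6
i=2 t=10 v=4: → [10,19),[8,17),[6,15),[4,13),[2,11); WM=10; [0,9) fires=2
i=3 t=11 v=6: → [10,19),[8,17),[6,15),[4,13); WM=11; [2,11) fires=3
i=4 t=9 v=1: DROP (t<11-1); WM=11
i=5 t=15 v=5: → [14,23),[12,21),[10,19),[8,17); WM=15; [4,13) fires=4 [6,15) fires=3
i=6 t=16 v=5: → [16,25),[14,23),[12,21),[10,19),[8,17); WM=16
i=7 t=18 v=1: → [18,27),[16,25),[14,23),[12,21),[10,19); WM=18; [8,17) fires=4
i=8 t=19 v=2: → [18,27),[16,25),[14,23),[12,21); WM=19; [10,19) fires=5
i=9 t=19 v=8: → [18,27),[16,25),[14,23),[12,21); WM=19
i=10 t=20 v=1: → [20,29),[18,27),[16,25),[14,23),[12,21); WM=20
i=11 t=31 v=1: → [30,39),[28,37),[26,35),[24,33); WM=31; [12,21) fires=6 [14,23) fires=6 [16,25) fires=5 [18,27) fires=4 [20,29) fires=1
i=12 t=33 v=6: → [32,41),[30,39),[28,37),[26,35); WM=33; [24,33) fires=1
i=13 t=39 v=7: → [38,47),[36,45),[34,43),[32,41); WM=39; [26,35) fires=2 [28,37) fires=2 [30,39) fires=2
i=14 t=42 v=7: → [42,51),[40,49),[38,47),[36,45),[34,43); WM=42; [32,41) fires=2
i=15 t=47 v=2: → [46,55),[44,53),[42,51),[40,49); WM=47; [34,43) fires=2 [36,45) fires=2 [38,47) fires=2
i=16 t=48 v=2: → [48,57),[46,55),[44,53),[42,51),[40,49); WM=48
i=17 t=44 v=7: DROP (t<48-1); WM=48
i=18 t=51 v=6: → [50,59),[48,57),[46,55),[44,53); WM=51; [40,49) fires=3 [42,51) fires=3

5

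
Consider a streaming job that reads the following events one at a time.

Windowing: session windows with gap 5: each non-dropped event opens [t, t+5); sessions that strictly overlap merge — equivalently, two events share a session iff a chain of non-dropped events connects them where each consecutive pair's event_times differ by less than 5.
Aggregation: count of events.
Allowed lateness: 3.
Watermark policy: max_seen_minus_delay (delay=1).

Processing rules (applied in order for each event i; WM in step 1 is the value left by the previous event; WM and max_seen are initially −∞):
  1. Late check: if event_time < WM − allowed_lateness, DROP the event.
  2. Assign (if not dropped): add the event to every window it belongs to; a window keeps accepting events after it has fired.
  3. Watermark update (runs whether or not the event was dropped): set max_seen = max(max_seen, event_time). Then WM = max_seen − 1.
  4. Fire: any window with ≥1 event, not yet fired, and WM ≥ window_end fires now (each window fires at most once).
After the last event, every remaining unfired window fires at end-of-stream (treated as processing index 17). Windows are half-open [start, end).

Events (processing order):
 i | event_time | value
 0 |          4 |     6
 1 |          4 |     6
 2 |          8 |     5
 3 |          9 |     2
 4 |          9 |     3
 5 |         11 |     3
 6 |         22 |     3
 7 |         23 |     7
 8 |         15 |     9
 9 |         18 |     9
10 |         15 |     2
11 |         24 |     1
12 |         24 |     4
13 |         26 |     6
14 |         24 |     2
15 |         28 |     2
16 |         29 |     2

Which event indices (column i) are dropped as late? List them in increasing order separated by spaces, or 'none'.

8 9 10

i=0 t=4 v=6: → [4,9); WM=3
i=1 t=4 v=6: → [4,9); WM=3
i=2 t=8 v=5: → [4,13); WM=7
i=3 t=9 v=2: → [4,14); WM=8
i=4 t=9 v=3: → [4,14); WM=8
i=5 t=11 v=3: → [4,16); WM=10
i=6 t=22 v=3: → [22,27); WM=21
i=7 t=23 v=7: → [22,28); WM=22
i=8 t=15 v=9: DROP (t<22-3); WM=22
i=9 t=18 v=9: DROP (t<22-3); WM=22
i=10 t=15 v=2: DROP (t<22-3); WM=22
i=11 t=24 v=1: → [22,29); WM=23
i=12 t=24 v=4: → [22,29); WM=23
i=13 t=26 v=6: → [22,31); WM=25
i=14 t=24 v=2: → [22,31); WM=25
i=15 t=28 v=2: → [22,33); WM=27
i=16 t=29 v=2: → [22,34); WM=28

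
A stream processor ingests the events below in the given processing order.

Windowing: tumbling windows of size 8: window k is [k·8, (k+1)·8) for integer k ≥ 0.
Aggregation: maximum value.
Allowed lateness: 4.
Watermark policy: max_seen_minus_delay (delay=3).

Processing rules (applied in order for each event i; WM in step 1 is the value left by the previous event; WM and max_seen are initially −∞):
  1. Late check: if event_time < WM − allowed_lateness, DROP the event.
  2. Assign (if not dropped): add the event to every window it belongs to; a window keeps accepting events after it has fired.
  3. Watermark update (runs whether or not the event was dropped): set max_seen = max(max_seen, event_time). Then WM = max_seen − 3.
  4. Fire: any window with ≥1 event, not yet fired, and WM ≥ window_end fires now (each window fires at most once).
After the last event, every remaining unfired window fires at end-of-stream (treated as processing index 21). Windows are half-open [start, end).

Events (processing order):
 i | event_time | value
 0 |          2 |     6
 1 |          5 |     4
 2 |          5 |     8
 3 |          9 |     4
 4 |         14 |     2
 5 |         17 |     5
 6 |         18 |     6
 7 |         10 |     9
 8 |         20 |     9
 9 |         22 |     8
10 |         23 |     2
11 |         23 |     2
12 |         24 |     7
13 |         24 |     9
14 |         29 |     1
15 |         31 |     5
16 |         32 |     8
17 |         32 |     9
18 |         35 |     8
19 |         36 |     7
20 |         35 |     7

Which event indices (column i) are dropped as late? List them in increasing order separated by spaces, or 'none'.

i=0 t=2 v=6: → [0,8); WM=-1
i=1 t=5 v=4: → [0,8); WM=2
i=2 t=5 v=8: → [0,8); WM=2
i=3 t=9 v=4: → [8,16); WM=6
i=4 t=14 v=2: → [8,16); WM=11; [0,8) fires=8
i=5 t=17 v=5: → [16,24); WM=14
i=6 t=18 v=6: → [16,24); WM=15
i=7 t=10 v=9: DROP (t<15-4); WM=15
i=8 t=20 v=9: → [16,24); WM=17; [8,16) fires=4
i=9 t=22 v=8: → [16,24); WM=19
i=10 t=23 v=2: → [16,24); WM=20
i=11 t=23 v=2: → [16,24); WM=20
i=12 t=24 v=7: → [24,32); WM=21
i=13 t=24 v=9: → [24,32); WM=21
i=14 t=29 v=1: → [24,32); WM=26; [16,24) fires=9
i=15 t=31 v=5: → [24,32); WM=28
i=16 t=32 v=8: → [32,40); WM=29
i=17 t=32 v=9: → [32,40); WM=29
i=18 t=35 v=8: → [32,40); WM=32; [24,32) fires=9
i=19 t=36 v=7: → [32,40); WM=33
i=20 t=35 v=7: → [32,40); WM=33

7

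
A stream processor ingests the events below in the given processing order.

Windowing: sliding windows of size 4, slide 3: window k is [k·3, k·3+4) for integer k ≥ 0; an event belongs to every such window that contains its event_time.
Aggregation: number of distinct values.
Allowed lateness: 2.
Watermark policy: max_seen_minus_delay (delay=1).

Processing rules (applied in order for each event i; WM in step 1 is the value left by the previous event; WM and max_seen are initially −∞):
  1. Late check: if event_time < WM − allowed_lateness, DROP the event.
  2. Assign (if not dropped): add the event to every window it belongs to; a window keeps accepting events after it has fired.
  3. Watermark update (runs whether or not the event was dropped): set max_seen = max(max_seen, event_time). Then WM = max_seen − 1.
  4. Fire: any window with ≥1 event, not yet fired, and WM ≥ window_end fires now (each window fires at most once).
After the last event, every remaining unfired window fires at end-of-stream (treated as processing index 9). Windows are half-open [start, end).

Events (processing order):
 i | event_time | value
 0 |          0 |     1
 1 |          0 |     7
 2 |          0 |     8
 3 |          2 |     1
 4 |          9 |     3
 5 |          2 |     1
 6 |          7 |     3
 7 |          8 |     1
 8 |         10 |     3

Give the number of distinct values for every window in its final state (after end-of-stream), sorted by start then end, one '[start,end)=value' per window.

[0,4)=3 [6,10)=2 [9,13)=1

i=0 t=0 v=1: → [0,4); WM=-1
i=1 t=0 v=7: → [0,4); WM=-1
i=2 t=0 v=8: → [0,4); WM=-1
i=3 t=2 v=1: → [0,4); WM=1
i=4 t=9 v=3: → [9,13),[6,10); WM=8; [0,4) fires=3
i=5 t=2 v=1: DROP (t<8-2); WM=8
i=6 t=7 v=3: → [6,10); WM=8
i=7 t=8 v=1: → [6,10); WM=8
i=8 t=10 v=3: → [9,13); WM=9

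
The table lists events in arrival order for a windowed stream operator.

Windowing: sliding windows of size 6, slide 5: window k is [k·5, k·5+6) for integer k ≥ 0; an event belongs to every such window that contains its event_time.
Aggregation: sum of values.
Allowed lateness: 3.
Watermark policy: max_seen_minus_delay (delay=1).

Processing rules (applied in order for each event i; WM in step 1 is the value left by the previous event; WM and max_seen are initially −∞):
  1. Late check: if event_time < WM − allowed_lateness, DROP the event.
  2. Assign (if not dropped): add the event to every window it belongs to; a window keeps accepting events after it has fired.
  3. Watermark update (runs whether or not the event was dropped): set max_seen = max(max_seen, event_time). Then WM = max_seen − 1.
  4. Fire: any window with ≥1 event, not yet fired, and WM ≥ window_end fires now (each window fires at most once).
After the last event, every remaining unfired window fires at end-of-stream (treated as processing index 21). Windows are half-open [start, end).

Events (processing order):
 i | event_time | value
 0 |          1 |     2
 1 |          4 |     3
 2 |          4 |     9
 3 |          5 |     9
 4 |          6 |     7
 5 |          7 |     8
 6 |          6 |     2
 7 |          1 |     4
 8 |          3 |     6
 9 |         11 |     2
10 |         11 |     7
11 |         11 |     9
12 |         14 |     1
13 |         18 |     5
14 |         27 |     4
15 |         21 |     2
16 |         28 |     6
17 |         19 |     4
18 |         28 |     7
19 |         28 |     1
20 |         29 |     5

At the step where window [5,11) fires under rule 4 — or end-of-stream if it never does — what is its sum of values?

26

i=0 t=1 v=2: → [0,6); WM=0
i=1 t=4 v=3: → [0,6); WM=3
i=2 t=4 v=9: → [0,6); WM=3
i=3 t=5 v=9: → [5,11),[0,6); WM=4
i=4 t=6 v=7: → [5,11); WM=5
i=5 t=7 v=8: → [5,11); WM=6; [0,6) fires=23
i=6 t=6 v=2: → [5,11); WM=6
i=7 t=1 v=4: DROP (t<6-3); WM=6
i=8 t=3 v=6: → [0,6); WM=6
i=9 t=11 v=2: → [10,16); WM=10
i=10 t=11 v=7: → [10,16); WM=10
i=11 t=11 v=9: → [10,16); WM=10
i=12 t=14 v=1: → [10,16); WM=13; [5,11) fires=26
i=13 t=18 v=5: → [15,21); WM=17; [10,16) fires=19
i=14 t=27 v=4: → [25,31); WM=26; [15,21) fires=5
i=15 t=21 v=2: DROP (t<26-3); WM=26
i=16 t=28 v=6: → [25,31); WM=27
i=17 t=19 v=4: DROP (t<27-3); WM=27
i=18 t=28 v=7: → [25,31); WM=27
i=19 t=28 v=1: → [25,31); WM=27
i=20 t=29 v=5: → [25,31); WM=28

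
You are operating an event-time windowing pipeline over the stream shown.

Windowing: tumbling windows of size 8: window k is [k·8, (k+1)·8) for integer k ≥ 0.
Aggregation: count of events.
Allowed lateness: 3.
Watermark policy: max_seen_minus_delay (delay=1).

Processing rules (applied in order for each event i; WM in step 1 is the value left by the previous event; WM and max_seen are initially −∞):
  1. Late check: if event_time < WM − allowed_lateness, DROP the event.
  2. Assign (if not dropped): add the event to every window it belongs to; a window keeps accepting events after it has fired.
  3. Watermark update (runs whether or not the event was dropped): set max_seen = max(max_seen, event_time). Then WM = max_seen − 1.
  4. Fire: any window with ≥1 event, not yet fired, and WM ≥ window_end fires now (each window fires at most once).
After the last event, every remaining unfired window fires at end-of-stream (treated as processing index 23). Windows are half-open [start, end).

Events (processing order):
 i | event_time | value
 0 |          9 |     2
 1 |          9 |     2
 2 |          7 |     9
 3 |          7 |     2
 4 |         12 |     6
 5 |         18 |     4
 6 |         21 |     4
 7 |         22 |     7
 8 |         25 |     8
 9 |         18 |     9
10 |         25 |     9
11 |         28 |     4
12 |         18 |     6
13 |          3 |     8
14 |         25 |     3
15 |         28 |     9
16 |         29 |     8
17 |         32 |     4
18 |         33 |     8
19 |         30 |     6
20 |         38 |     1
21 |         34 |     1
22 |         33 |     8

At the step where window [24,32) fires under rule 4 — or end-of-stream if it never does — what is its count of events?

6

i=0 t=9 v=2: → [8,16); WM=8
i=1 t=9 v=2: → [8,16); WM=8
i=2 t=7 v=9: → [0,8); WM=8; [0,8) fires=1
i=3 t=7 v=2: → [0,8); WM=8
i=4 t=12 v=6: → [8,16); WM=11
i=5 t=18 v=4: → [16,24); WM=17; [8,16) fires=3
i=6 t=21 v=4: → [16,24); WM=20
i=7 t=22 v=7: → [16,24); WM=21
i=8 t=25 v=8: → [24,32); WM=24; [16,24) fires=3
i=9 t=18 v=9: DROP (t<24-3); WM=24
i=10 t=25 v=9: → [24,32); WM=24
i=11 t=28 v=4: → [24,32); WM=27
i=12 t=18 v=6: DROP (t<27-3); WM=27
i=13 t=3 v=8: DROP (t<27-3); WM=27
i=14 t=25 v=3: → [24,32); WM=27
i=15 t=28 v=9: → [24,32); WM=27
i=16 t=29 v=8: → [24,32); WM=28
i=17 t=32 v=4: → [32,40); WM=31
i=18 t=33 v=8: → [32,40); WM=32; [24,32) fires=6
i=19 t=30 v=6: → [24,32); WM=32
i=20 t=38 v=1: → [32,40); WM=37
i=21 t=34 v=1: → [32,40); WM=37
i=22 t=33 v=8: DROP (t<37-3); WM=37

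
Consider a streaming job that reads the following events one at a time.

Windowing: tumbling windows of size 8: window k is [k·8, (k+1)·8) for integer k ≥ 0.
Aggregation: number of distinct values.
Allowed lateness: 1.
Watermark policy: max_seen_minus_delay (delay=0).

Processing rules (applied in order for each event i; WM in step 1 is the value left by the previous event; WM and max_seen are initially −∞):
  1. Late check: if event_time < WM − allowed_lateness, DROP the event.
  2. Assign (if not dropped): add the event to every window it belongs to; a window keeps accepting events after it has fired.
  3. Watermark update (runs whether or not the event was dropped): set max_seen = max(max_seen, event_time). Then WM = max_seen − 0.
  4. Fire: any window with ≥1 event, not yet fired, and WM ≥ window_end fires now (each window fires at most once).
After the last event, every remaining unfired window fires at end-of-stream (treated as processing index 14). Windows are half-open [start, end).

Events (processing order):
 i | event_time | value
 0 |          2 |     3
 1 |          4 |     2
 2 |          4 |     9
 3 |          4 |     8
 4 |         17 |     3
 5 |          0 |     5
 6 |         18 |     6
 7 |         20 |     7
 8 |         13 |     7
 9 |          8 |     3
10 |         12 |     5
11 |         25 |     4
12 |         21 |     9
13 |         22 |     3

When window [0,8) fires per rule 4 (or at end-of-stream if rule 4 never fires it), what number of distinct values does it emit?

i=0 t=2 v=3: → [0,8); WM=2
i=1 t=4 v=2: → [0,8); WM=4
i=2 t=4 v=9: → [0,8); WM=4
i=3 t=4 v=8: → [0,8); WM=4
i=4 t=17 v=3: → [16,24); WM=17; [0,8) fires=4
i=5 t=0 v=5: DROP (t<17-1); WM=17
i=6 t=18 v=6: → [16,24); WM=18
i=7 t=20 v=7: → [16,24); WM=20
i=8 t=13 v=7: DROP (t<20-1); WM=20
i=9 t=8 v=3: DROP (t<20-1); WM=20
i=10 t=12 v=5: DROP (t<20-1); WM=20
i=11 t=25 v=4: → [24,32); WM=25; [16,24) fires=3
i=12 t=21 v=9: DROP (t<25-1); WM=25
i=13 t=22 v=3: DROP (t<25-1); WM=25

4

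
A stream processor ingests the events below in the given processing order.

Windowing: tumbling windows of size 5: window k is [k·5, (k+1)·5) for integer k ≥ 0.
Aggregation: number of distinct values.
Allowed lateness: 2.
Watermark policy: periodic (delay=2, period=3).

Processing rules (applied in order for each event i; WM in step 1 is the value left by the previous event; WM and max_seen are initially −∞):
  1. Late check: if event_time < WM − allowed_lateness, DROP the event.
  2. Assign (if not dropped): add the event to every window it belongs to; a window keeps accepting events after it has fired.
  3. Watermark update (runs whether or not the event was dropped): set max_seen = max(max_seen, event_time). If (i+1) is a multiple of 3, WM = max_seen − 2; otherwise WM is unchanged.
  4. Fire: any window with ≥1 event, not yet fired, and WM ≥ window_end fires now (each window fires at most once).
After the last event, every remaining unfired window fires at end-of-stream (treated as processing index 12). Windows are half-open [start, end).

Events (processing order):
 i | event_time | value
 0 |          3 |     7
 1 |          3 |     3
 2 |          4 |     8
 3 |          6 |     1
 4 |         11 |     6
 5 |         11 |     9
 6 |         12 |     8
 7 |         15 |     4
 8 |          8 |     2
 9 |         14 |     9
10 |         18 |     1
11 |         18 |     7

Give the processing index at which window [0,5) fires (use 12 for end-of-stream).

i=0 t=3 v=7: → [0,5); WM=−∞
i=1 t=3 v=3: → [0,5); WM=−∞
i=2 t=4 v=8: → [0,5); WM=2
i=3 t=6 v=1: → [5,10); WM=2
i=4 t=11 v=6: → [10,15); WM=2
i=5 t=11 v=9: → [10,15); WM=9; [0,5) fires=3
i=6 t=12 v=8: → [10,15); WM=9
i=7 t=15 v=4: → [15,20); WM=9
i=8 t=8 v=2: → [5,10); WM=13; [5,10) fires=2
i=9 t=14 v=9: → [10,15); WM=13
i=10 t=18 v=1: → [15,20); WM=13
i=11 t=18 v=7: → [15,20); WM=16; [10,15) fires=3

5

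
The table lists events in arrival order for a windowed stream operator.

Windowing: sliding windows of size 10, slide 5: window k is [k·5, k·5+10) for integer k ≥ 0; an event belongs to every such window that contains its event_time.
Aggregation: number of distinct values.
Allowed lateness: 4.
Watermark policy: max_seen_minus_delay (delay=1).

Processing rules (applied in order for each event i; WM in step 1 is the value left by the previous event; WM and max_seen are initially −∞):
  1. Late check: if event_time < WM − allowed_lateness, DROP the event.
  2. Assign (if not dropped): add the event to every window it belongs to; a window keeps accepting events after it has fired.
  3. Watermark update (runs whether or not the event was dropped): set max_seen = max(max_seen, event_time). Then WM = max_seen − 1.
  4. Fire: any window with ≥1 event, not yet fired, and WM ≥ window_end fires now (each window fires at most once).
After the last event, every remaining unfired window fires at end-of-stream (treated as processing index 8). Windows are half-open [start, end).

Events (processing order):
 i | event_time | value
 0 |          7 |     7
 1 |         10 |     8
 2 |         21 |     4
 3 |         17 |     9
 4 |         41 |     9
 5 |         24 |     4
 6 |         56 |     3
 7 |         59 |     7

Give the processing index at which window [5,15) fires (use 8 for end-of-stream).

2

i=0 t=7 v=7: → [5,15),[0,10); WM=6
i=1 t=10 v=8: → [10,20),[5,15); WM=9
i=2 t=21 v=4: → [20,30),[15,25); WM=20; [0,10) fires=1 [5,15) fires=2 [10,20) fires=1
i=3 t=17 v=9: → [15,25),[10,20); WM=20
i=4 t=41 v=9: → [40,50),[35,45); WM=40; [15,25) fires=2 [20,30) fires=1
i=5 t=24 v=4: DROP (t<40-4); WM=40
i=6 t=56 v=3: → [55,65),[50,60); WM=55; [35,45) fires=1 [40,50) fires=1
i=7 t=59 v=7: → [55,65),[50,60); WM=58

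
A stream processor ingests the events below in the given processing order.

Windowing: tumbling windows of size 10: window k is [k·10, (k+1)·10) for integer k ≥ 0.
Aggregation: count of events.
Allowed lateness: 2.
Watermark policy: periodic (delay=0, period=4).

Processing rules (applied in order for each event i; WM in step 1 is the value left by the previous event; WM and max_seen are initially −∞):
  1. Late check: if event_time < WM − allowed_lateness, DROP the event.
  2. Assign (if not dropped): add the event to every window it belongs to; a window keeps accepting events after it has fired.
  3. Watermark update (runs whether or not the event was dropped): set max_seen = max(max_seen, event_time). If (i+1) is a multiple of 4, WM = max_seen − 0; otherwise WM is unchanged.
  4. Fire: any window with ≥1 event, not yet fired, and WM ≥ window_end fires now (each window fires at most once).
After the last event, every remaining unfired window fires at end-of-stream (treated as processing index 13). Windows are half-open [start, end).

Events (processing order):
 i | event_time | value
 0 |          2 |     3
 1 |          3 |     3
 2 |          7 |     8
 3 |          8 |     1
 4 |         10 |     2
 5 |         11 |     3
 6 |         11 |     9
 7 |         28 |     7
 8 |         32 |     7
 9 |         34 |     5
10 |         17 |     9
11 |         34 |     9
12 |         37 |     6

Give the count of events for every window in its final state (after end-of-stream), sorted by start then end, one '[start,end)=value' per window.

[0,10)=4 [10,20)=3 [20,30)=1 [30,40)=4

i=0 t=2 v=3: → [0,10); WM=−∞
i=1 t=3 v=3: → [0,10); WM=−∞
i=2 t=7 v=8: → [0,10); WM=−∞
i=3 t=8 v=1: → [0,10); WM=8
i=4 t=10 v=2: → [10,20); WM=8
i=5 t=11 v=3: → [10,20); WM=8
i=6 t=11 v=9: → [10,20); WM=8
i=7 t=28 v=7: → [20,30); WM=28; [0,10) fires=4 [10,20) fires=3
i=8 t=32 v=7: → [30,40); WM=28
i=9 t=34 v=5: → [30,40); WM=28
i=10 t=17 v=9: DROP (t<28-2); WM=28
i=11 t=34 v=9: → [30,40); WM=34; [20,30) fires=1
i=12 t=37 v=6: → [30,40); WM=34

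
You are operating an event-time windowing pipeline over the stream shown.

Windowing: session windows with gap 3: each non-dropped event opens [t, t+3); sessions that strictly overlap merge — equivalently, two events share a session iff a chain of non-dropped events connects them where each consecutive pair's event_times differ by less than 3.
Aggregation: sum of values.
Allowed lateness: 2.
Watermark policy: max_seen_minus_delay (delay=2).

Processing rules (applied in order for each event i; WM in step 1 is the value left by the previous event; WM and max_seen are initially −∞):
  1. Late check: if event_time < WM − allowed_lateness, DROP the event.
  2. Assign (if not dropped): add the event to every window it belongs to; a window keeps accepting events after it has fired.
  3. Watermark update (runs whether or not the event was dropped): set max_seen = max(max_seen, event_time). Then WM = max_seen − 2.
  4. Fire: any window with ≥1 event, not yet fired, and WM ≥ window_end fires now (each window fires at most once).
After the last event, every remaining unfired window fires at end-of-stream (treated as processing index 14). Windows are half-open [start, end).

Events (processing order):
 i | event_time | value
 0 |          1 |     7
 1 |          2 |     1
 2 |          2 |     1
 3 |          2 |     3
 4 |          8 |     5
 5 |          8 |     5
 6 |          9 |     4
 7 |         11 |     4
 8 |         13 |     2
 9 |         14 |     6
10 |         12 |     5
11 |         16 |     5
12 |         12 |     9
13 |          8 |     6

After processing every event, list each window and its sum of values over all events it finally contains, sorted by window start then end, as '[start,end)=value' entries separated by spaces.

i=0 t=1 v=7: → [1,4); WM=-1
i=1 t=2 v=1: → [1,5); WM=0
i=2 t=2 v=1: → [1,5); WM=0
i=3 t=2 v=3: → [1,5); WM=0
i=4 t=8 v=5: → [8,11); WM=6
i=5 t=8 v=5: → [8,11); WM=6
i=6 t=9 v=4: → [8,12); WM=7
i=7 t=11 v=4: → [8,14); WM=9
i=8 t=13 v=2: → [8,16); WM=11
i=9 t=14 v=6: → [8,17); WM=12
i=10 t=12 v=5: → [8,17); WM=12
i=11 t=16 v=5: → [8,19); WM=14
i=12 t=12 v=9: → [8,19); WM=14
i=13 t=8 v=6: DROP (t<14-2); WM=14

[1,5)=12 [8,19)=45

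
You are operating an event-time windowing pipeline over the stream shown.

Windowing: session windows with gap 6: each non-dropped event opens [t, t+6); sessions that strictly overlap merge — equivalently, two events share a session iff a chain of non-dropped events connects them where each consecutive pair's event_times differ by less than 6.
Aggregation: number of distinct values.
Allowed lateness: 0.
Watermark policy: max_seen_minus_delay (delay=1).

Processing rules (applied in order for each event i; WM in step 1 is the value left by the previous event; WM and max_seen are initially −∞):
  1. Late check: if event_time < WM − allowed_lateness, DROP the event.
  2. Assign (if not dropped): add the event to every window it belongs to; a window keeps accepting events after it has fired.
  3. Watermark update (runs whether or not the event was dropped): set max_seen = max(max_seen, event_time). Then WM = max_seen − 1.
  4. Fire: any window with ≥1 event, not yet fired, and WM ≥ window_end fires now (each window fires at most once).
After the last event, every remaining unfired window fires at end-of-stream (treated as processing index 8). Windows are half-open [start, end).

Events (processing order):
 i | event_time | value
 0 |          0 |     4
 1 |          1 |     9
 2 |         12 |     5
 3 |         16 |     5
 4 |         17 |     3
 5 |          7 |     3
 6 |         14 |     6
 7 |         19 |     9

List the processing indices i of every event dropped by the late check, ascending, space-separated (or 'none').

i=0 t=0 v=4: → [0,6); WM=-1
i=1 t=1 v=9: → [0,7); WM=0
i=2 t=12 v=5: → [12,18); WM=11
i=3 t=16 v=5: → [12,22); WM=15
i=4 t=17 v=3: → [12,23); WM=16
i=5 t=7 v=3: DROP (t<16-0); WM=16
i=6 t=14 v=6: DROP (t<16-0); WM=16
i=7 t=19 v=9: → [12,25); WM=18

5 6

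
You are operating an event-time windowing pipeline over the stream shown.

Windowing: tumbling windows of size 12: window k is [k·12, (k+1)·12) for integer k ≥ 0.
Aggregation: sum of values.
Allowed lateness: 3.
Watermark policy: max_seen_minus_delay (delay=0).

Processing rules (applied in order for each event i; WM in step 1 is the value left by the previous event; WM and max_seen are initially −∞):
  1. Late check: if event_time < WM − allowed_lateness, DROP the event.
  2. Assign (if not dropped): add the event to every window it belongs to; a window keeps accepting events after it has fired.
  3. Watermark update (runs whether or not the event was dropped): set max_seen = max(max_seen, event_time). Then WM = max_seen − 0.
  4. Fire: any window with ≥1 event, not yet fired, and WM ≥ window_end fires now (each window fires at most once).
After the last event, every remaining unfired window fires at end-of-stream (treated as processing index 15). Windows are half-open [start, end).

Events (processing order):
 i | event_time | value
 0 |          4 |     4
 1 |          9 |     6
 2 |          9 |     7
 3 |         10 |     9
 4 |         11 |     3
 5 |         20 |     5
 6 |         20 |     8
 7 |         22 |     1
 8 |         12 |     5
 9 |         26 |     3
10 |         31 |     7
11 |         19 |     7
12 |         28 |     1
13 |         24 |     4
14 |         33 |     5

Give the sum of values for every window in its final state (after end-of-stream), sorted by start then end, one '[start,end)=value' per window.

i=0 t=4 v=4: → [0,12); WM=4
i=1 t=9 v=6: → [0,12); WM=9
i=2 t=9 v=7: → [0,12); WM=9
i=3 t=10 v=9: → [0,12); WM=10
i=4 t=11 v=3: → [0,12); WM=11
i=5 t=20 v=5: → [12,24); WM=20; [0,12) fires=29
i=6 t=20 v=8: → [12,24); WM=20
i=7 t=22 v=1: → [12,24); WM=22
i=8 t=12 v=5: DROP (t<22-3); WM=22
i=9 t=26 v=3: → [24,36); WM=26; [12,24) fires=14
i=10 t=31 v=7: → [24,36); WM=31
i=11 t=19 v=7: DROP (t<31-3); WM=31
i=12 t=28 v=1: → [24,36); WM=31
i=13 t=24 v=4: DROP (t<31-3); WM=31
i=14 t=33 v=5: → [24,36); WM=33

[0,12)=29 [12,24)=14 [24,36)=16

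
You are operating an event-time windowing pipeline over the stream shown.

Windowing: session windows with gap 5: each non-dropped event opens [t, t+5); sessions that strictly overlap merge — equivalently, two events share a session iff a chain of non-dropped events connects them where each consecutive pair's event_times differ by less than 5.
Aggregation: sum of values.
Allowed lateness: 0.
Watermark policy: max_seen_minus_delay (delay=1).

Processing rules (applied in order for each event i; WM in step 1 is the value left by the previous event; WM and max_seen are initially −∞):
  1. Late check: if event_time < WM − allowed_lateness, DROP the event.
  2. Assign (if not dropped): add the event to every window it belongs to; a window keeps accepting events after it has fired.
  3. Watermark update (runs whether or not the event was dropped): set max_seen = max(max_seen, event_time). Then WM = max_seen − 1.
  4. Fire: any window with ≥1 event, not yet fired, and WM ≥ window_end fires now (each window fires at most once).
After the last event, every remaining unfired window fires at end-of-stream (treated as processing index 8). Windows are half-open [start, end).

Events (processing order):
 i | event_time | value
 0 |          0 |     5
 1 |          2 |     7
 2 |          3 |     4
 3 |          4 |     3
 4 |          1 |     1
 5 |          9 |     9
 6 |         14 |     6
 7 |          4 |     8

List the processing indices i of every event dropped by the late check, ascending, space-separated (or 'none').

i=0 t=0 v=5: → [0,5); WM=-1
i=1 t=2 v=7: → [0,7); WM=1
i=2 t=3 v=4: → [0,8); WM=2
i=3 t=4 v=3: → [0,9); WM=3
i=4 t=1 v=1: DROP (t<3-0); WM=3
i=5 t=9 v=9: → [9,14); WM=8
i=6 t=14 v=6: → [14,19); WM=13
i=7 t=4 v=8: DROP (t<13-0); WM=13

4 7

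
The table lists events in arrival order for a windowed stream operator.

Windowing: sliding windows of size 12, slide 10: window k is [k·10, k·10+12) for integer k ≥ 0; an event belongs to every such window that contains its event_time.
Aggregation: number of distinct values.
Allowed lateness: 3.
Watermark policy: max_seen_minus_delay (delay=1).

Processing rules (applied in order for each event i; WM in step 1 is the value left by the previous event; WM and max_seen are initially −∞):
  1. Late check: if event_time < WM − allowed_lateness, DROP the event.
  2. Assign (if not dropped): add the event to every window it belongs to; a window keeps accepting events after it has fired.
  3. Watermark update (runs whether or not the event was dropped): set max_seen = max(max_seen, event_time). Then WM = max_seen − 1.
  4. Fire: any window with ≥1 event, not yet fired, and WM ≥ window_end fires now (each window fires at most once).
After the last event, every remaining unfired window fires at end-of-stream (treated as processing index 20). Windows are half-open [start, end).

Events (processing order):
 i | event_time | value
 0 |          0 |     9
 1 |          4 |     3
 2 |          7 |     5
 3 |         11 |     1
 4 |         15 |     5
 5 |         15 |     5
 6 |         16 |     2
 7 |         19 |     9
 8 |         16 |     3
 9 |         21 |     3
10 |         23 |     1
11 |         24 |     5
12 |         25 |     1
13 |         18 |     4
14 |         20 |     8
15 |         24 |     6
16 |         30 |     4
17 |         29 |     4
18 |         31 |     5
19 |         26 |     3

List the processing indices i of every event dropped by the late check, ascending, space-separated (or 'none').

13 14 19

i=0 t=0 v=9: → [0,12); WM=-1
i=1 t=4 v=3: → [0,12); WM=3
i=2 t=7 v=5: → [0,12); WM=6
i=3 t=11 v=1: → [10,22),[0,12); WM=10
i=4 t=15 v=5: → [10,22); WM=14; [0,12) fires=4
i=5 t=15 v=5: → [10,22); WM=14
i=6 t=16 v=2: → [10,22); WM=15
i=7 t=19 v=9: → [10,22); WM=18
i=8 t=16 v=3: → [10,22); WM=18
i=9 t=21 v=3: → [20,32),[10,22); WM=20
i=10 t=23 v=1: → [20,32); WM=22; [10,22) fires=5
i=11 t=24 v=5: → [20,32); WM=23
i=12 t=25 v=1: → [20,32); WM=24
i=13 t=18 v=4: DROP (t<24-3); WM=24
i=14 t=20 v=8: DROP (t<24-3); WM=24
i=15 t=24 v=6: → [20,32); WM=24
i=16 t=30 v=4: → [30,42),[20,32); WM=29
i=17 t=29 v=4: → [20,32); WM=29
i=18 t=31 v=5: → [30,42),[20,32); WM=30
i=19 t=26 v=3: DROP (t<30-3); WM=30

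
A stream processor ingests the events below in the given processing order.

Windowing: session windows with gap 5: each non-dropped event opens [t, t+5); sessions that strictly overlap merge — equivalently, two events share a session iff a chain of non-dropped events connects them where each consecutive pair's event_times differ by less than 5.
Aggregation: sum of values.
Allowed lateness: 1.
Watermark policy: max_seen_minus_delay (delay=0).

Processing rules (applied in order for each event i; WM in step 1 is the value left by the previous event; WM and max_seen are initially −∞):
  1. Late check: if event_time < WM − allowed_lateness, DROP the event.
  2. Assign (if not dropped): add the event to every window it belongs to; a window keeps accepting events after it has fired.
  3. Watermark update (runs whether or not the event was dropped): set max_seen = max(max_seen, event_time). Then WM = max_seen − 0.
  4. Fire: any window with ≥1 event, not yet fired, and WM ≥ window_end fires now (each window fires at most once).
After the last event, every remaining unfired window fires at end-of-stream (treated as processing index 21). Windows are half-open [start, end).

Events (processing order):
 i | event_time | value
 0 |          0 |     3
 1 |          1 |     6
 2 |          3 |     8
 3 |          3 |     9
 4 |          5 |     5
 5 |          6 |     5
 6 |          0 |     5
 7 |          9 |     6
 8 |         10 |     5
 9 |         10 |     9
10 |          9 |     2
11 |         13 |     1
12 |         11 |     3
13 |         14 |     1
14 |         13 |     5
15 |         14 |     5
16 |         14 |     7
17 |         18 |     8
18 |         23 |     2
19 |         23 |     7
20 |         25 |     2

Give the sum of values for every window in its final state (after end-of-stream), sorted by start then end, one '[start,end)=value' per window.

[0,23)=85 [23,30)=11

i=0 t=0 v=3: → [0,5); WM=0
i=1 t=1 v=6: → [0,6); WM=1
i=2 t=3 v=8: → [0,8); WM=3
i=3 t=3 v=9: → [0,8); WM=3
i=4 t=5 v=5: → [0,10); WM=5
i=5 t=6 v=5: → [0,11); WM=6
i=6 t=0 v=5: DROP (t<6-1); WM=6
i=7 t=9 v=6: → [0,14); WM=9
i=8 t=10 v=5: → [0,15); WM=10
i=9 t=10 v=9: → [0,15); WM=10
i=10 t=9 v=2: → [0,15); WM=10
i=11 t=13 v=1: → [0,18); WM=13
i=12 t=11 v=3: DROP (t<13-1); WM=13
i=13 t=14 v=1: → [0,19); WM=14
i=14 t=13 v=5: → [0,19); WM=14
i=15 t=14 v=5: → [0,19); WM=14
i=16 t=14 v=7: → [0,19); WM=14
i=17 t=18 v=8: → [0,23); WM=18
i=18 t=23 v=2: → [23,28); WM=23
i=19 t=23 v=7: → [23,28); WM=23
i=20 t=25 v=2: → [23,30); WM=25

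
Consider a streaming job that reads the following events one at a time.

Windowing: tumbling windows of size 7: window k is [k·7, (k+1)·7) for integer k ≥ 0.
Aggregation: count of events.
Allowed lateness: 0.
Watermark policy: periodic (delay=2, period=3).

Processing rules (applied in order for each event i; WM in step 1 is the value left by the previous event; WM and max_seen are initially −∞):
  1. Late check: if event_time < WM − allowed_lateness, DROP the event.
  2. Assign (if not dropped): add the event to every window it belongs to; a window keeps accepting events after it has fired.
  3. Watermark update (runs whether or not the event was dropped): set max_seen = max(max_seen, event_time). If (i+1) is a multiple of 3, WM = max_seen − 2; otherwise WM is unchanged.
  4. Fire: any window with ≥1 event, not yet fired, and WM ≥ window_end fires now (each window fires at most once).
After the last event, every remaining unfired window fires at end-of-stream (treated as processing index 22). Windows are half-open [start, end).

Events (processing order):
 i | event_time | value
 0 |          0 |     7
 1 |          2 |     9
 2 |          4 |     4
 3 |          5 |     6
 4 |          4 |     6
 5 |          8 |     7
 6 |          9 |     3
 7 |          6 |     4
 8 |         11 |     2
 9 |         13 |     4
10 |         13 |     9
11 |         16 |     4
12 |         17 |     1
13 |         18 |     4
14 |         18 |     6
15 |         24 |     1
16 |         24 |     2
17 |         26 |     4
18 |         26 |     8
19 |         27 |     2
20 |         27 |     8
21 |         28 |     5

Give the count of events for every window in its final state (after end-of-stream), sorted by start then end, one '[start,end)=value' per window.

[0,7)=6 [7,14)=5 [14,21)=4 [21,28)=6 [28,35)=1

i=0 t=0 v=7: → [0,7); WM=−∞
i=1 t=2 v=9: → [0,7); WM=−∞
i=2 t=4 v=4: → [0,7); WM=2
i=3 t=5 v=6: → [0,7); WM=2
i=4 t=4 v=6: → [0,7); WM=2
i=5 t=8 v=7: → [7,14); WM=6
i=6 t=9 v=3: → [7,14); WM=6
i=7 t=6 v=4: → [0,7); WM=6
i=8 t=11 v=2: → [7,14); WM=9; [0,7) fires=6
i=9 t=13 v=4: → [7,14); WM=9
i=10 t=13 v=9: → [7,14); WM=9
i=11 t=16 v=4: → [14,21); WM=14; [7,14) fires=5
i=12 t=17 v=1: → [14,21); WM=14
i=13 t=18 v=4: → [14,21); WM=14
i=14 t=18 v=6: → [14,21); WM=16
i=15 t=24 v=1: → [21,28); WM=16
i=16 t=24 v=2: → [21,28); WM=16
i=17 t=26 v=4: → [21,28); WM=24; [14,21) fires=4
i=18 t=26 v=8: → [21,28); WM=24
i=19 t=27 v=2: → [21,28); WM=24
i=20 t=27 v=8: → [21,28); WM=25
i=21 t=28 v=5: → [28,35); WM=25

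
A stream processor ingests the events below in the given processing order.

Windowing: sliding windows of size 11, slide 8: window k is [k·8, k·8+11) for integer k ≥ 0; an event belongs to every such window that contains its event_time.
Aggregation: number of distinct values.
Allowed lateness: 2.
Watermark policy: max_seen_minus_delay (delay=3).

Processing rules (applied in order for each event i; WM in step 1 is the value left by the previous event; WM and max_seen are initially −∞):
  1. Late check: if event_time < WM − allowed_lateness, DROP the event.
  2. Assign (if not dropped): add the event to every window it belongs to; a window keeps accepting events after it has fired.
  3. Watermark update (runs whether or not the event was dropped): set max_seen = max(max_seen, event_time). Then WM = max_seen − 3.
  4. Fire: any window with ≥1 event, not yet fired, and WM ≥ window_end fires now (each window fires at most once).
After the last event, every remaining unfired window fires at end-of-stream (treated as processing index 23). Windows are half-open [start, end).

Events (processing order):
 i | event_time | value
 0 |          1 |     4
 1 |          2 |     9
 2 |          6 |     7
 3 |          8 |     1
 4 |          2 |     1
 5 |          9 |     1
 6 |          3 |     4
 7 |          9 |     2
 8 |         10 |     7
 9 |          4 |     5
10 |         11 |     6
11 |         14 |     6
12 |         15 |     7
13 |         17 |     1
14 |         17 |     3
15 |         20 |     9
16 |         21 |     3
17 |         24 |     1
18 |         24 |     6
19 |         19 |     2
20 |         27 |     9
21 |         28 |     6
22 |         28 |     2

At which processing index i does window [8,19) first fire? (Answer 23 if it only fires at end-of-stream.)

i=0 t=1 v=4: → [0,11); WM=-2
i=1 t=2 v=9: → [0,11); WM=-1
i=2 t=6 v=7: → [0,11); WM=3
i=3 t=8 v=1: → [8,19),[0,11); WM=5
i=4 t=2 v=1: DROP (t<5-2); WM=5
i=5 t=9 v=1: → [8,19),[0,11); WM=6
i=6 t=3 v=4: DROP (t<6-2); WM=6
i=7 t=9 v=2: → [8,19),[0,11); WM=6
i=8 t=10 v=7: → [8,19),[0,11); WM=7
i=9 t=4 v=5: DROP (t<7-2); WM=7
i=10 t=11 v=6: → [8,19); WM=8
i=11 t=14 v=6: → [8,19); WM=11; [0,11) fires=5
i=12 t=15 v=7: → [8,19); WM=12
i=13 t=17 v=1: → [16,27),[8,19); WM=14
i=14 t=17 v=3: → [16,27),[8,19); WM=14
i=15 t=20 v=9: → [16,27); WM=17
i=16 t=21 v=3: → [16,27); WM=18
i=17 t=24 v=1: → [24,35),[16,27); WM=21; [8,19) fires=5
i=18 t=24 v=6: → [24,35),[16,27); WM=21
i=19 t=19 v=2: → [16,27); WM=21
i=20 t=27 v=9: → [24,35); WM=24
i=21 t=28 v=6: → [24,35); WM=25
i=22 t=28 v=2: → [24,35); WM=25

17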